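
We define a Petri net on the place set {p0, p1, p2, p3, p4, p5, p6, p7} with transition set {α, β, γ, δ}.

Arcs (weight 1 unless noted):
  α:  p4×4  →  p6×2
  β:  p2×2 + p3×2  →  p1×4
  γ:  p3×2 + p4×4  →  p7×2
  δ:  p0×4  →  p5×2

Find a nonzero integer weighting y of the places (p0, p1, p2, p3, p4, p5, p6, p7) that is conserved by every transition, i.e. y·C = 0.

Incidence matrix C (rows=places, cols=transitions):
        α    β    γ    δ
   p0   0    0    0   -4
   p1   0    4    0    0
   p2   0   -2    0    0
   p3   0   -2   -2    0
   p4  -4    0   -4    0
   p5   0    0    0    2
   p6   2    0    0    0
   p7   0    0    2    0

Candidate y = [0, 1, 2, 0, 0, 0, 0, 0]; check y·C column-wise:
  col α: 1·0 + 2·0 + 0·-4 + 0·2 = 0
  col β: 1·4 + 2·-2 + 0·-2 = 0
  col γ: 1·0 + 2·0 + 0·-2 + 0·-4 + 0·2 = 0
  col δ: 0·-4 + 1·0 + 2·0 + 0·2 = 0

y = (p0:0, p1:1, p2:2, p3:0, p4:0, p5:0, p6:0, p7:0)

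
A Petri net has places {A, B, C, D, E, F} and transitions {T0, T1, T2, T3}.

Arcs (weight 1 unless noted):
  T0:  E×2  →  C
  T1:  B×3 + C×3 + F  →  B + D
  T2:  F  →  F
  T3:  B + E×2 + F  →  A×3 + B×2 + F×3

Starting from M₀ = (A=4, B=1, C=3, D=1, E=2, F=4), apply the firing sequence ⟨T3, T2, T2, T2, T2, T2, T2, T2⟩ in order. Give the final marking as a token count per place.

(A=7, B=2, C=3, D=1, E=0, F=6)

step 1: fire T3:  (A=4, B=1, C=3, D=1, E=2, F=4) → (A=7, B=2, C=3, D=1, E=0, F=6)
step 2: fire T2:  (A=7, B=2, C=3, D=1, E=0, F=6) → (A=7, B=2, C=3, D=1, E=0, F=6)
step 3: fire T2:  (A=7, B=2, C=3, D=1, E=0, F=6) → (A=7, B=2, C=3, D=1, E=0, F=6)
step 4: fire T2:  (A=7, B=2, C=3, D=1, E=0, F=6) → (A=7, B=2, C=3, D=1, E=0, F=6)
step 5: fire T2:  (A=7, B=2, C=3, D=1, E=0, F=6) → (A=7, B=2, C=3, D=1, E=0, F=6)
step 6: fire T2:  (A=7, B=2, C=3, D=1, E=0, F=6) → (A=7, B=2, C=3, D=1, E=0, F=6)
step 7: fire T2:  (A=7, B=2, C=3, D=1, E=0, F=6) → (A=7, B=2, C=3, D=1, E=0, F=6)
step 8: fire T2:  (A=7, B=2, C=3, D=1, E=0, F=6) → (A=7, B=2, C=3, D=1, E=0, F=6)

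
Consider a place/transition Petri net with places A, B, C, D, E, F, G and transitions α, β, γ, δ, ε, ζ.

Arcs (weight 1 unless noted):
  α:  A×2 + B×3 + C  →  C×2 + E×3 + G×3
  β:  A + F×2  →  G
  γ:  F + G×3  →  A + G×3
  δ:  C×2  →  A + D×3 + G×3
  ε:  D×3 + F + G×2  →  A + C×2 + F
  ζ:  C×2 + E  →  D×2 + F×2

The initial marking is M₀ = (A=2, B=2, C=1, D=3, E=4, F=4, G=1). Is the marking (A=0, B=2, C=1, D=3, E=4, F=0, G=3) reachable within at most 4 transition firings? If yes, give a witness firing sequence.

step 1: fire β:  (A=2, B=2, C=1, D=3, E=4, F=4, G=1) → (A=1, B=2, C=1, D=3, E=4, F=2, G=2)
step 2: fire β:  (A=1, B=2, C=1, D=3, E=4, F=2, G=2) → (A=0, B=2, C=1, D=3, E=4, F=0, G=3)

YES — reachable via ⟨β, β⟩ (2 firings)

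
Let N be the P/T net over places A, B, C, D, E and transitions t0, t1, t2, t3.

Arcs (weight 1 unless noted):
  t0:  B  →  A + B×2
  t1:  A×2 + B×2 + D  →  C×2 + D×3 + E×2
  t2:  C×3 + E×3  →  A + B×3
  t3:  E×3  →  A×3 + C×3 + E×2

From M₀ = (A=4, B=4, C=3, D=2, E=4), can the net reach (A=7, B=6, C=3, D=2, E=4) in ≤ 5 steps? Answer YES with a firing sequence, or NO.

depth 0: 1 marking
depth 1: 5 markings reached so far
depth 2: 14 markings reached so far
depth 3: 27 markings reached so far
depth 4: 45 markings reached so far
depth 5: 72 markings reached so far
target is not among the 72 markings reachable within 5 steps

NO — not reachable within 5 firings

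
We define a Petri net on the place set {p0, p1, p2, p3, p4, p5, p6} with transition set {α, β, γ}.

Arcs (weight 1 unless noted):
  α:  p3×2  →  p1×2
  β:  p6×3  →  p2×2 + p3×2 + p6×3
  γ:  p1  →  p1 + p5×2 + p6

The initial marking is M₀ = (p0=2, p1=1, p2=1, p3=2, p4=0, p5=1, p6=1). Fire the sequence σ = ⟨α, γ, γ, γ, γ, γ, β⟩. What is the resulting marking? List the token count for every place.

step 1: fire α:  (p0=2, p1=1, p2=1, p3=2, p4=0, p5=1, p6=1) → (p0=2, p1=3, p2=1, p3=0, p4=0, p5=1, p6=1)
step 2: fire γ:  (p0=2, p1=3, p2=1, p3=0, p4=0, p5=1, p6=1) → (p0=2, p1=3, p2=1, p3=0, p4=0, p5=3, p6=2)
step 3: fire γ:  (p0=2, p1=3, p2=1, p3=0, p4=0, p5=3, p6=2) → (p0=2, p1=3, p2=1, p3=0, p4=0, p5=5, p6=3)
step 4: fire γ:  (p0=2, p1=3, p2=1, p3=0, p4=0, p5=5, p6=3) → (p0=2, p1=3, p2=1, p3=0, p4=0, p5=7, p6=4)
step 5: fire γ:  (p0=2, p1=3, p2=1, p3=0, p4=0, p5=7, p6=4) → (p0=2, p1=3, p2=1, p3=0, p4=0, p5=9, p6=5)
step 6: fire γ:  (p0=2, p1=3, p2=1, p3=0, p4=0, p5=9, p6=5) → (p0=2, p1=3, p2=1, p3=0, p4=0, p5=11, p6=6)
step 7: fire β:  (p0=2, p1=3, p2=1, p3=0, p4=0, p5=11, p6=6) → (p0=2, p1=3, p2=3, p3=2, p4=0, p5=11, p6=6)

(p0=2, p1=3, p2=3, p3=2, p4=0, p5=11, p6=6)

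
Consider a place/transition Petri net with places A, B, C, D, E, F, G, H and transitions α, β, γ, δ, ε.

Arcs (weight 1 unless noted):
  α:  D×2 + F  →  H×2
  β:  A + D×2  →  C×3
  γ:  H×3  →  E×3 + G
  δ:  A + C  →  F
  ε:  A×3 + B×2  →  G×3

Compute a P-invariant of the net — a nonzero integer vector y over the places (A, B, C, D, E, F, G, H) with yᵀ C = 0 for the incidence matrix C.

y = (A:2, B:-3, C:0, D:-1, E:0, F:2, G:0, H:0)

Incidence matrix C (rows=places, cols=transitions):
        α    β    γ    δ    ε
    A   0   -1    0   -1   -3
    B   0    0    0    0   -2
    C   0    3    0   -1    0
    D  -2   -2    0    0    0
    E   0    0    3    0    0
    F  -1    0    0    1    0
    G   0    0    1    0    3
    H   2    0   -3    0    0

Candidate y = [2, -3, 0, -1, 0, 2, 0, 0]; check y·C column-wise:
  col α: 2·0 + -3·0 + -1·-2 + 2·-1 + 0·2 = 0
  col β: 2·-1 + -3·0 + 0·3 + -1·-2 + 2·0 = 0
  col γ: 2·0 + -3·0 + -1·0 + 0·3 + 2·0 + 0·1 + 0·-3 = 0
  col δ: 2·-1 + -3·0 + 0·-1 + -1·0 + 2·1 = 0
  col ε: 2·-3 + -3·-2 + -1·0 + 2·0 + 0·3 = 0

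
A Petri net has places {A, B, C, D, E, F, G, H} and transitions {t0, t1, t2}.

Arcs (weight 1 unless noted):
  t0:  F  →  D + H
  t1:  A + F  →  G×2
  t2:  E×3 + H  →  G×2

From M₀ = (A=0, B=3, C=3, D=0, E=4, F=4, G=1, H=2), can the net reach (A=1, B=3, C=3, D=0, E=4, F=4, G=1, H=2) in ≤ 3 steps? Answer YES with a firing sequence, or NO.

depth 0: 1 marking
depth 1: 3 markings reached so far
depth 2: 5 markings reached so far
depth 3: 7 markings reached so far
target is not among the 7 markings reachable within 3 steps

NO — not reachable within 3 firings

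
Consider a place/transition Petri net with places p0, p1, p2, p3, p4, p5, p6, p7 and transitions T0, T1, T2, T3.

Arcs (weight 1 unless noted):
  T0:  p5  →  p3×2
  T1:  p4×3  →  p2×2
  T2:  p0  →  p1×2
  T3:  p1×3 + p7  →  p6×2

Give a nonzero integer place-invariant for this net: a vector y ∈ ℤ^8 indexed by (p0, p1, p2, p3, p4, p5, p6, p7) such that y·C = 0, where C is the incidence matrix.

y = (p0:0, p1:0, p2:3, p3:0, p4:2, p5:0, p6:0, p7:0)

Incidence matrix C (rows=places, cols=transitions):
       T0   T1   T2   T3
   p0   0    0   -1    0
   p1   0    0    2   -3
   p2   0    2    0    0
   p3   2    0    0    0
   p4   0   -3    0    0
   p5  -1    0    0    0
   p6   0    0    0    2
   p7   0    0    0   -1

Candidate y = [0, 0, 3, 0, 2, 0, 0, 0]; check y·C column-wise:
  col T0: 3·0 + 0·2 + 2·0 + 0·-1 = 0
  col T1: 3·2 + 2·-3 = 0
  col T2: 0·-1 + 0·2 + 3·0 + 2·0 = 0
  col T3: 0·-3 + 3·0 + 2·0 + 0·2 + 0·-1 = 0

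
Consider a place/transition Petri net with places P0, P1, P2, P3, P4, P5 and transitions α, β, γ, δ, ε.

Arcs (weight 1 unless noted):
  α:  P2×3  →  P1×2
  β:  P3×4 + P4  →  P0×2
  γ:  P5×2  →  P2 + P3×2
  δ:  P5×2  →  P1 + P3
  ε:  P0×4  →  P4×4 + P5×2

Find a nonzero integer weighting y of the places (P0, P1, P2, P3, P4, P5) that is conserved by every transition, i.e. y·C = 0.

y = (P0:3, P1:3, P2:2, P3:1, P4:2, P5:2)

Incidence matrix C (rows=places, cols=transitions):
        α    β    γ    δ    ε
   P0   0    2    0    0   -4
   P1   2    0    0    1    0
   P2  -3    0    1    0    0
   P3   0   -4    2    1    0
   P4   0   -1    0    0    4
   P5   0    0   -2   -2    2

Candidate y = [3, 3, 2, 1, 2, 2]; check y·C column-wise:
  col α: 3·0 + 3·2 + 2·-3 + 1·0 + 2·0 + 2·0 = 0
  col β: 3·2 + 3·0 + 2·0 + 1·-4 + 2·-1 + 2·0 = 0
  col γ: 3·0 + 3·0 + 2·1 + 1·2 + 2·0 + 2·-2 = 0
  col δ: 3·0 + 3·1 + 2·0 + 1·1 + 2·0 + 2·-2 = 0
  col ε: 3·-4 + 3·0 + 2·0 + 1·0 + 2·4 + 2·2 = 0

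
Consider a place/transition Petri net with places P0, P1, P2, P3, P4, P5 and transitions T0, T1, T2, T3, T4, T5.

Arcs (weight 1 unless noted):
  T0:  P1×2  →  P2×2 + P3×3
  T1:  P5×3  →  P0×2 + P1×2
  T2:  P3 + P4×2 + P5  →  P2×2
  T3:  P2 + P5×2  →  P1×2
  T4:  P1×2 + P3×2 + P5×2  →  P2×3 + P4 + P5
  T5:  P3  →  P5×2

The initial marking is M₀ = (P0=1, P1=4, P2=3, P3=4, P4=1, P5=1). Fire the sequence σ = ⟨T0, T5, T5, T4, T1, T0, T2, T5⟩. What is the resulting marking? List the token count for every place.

step 1: fire T0:  (P0=1, P1=4, P2=3, P3=4, P4=1, P5=1) → (P0=1, P1=2, P2=5, P3=7, P4=1, P5=1)
step 2: fire T5:  (P0=1, P1=2, P2=5, P3=7, P4=1, P5=1) → (P0=1, P1=2, P2=5, P3=6, P4=1, P5=3)
step 3: fire T5:  (P0=1, P1=2, P2=5, P3=6, P4=1, P5=3) → (P0=1, P1=2, P2=5, P3=5, P4=1, P5=5)
step 4: fire T4:  (P0=1, P1=2, P2=5, P3=5, P4=1, P5=5) → (P0=1, P1=0, P2=8, P3=3, P4=2, P5=4)
step 5: fire T1:  (P0=1, P1=0, P2=8, P3=3, P4=2, P5=4) → (P0=3, P1=2, P2=8, P3=3, P4=2, P5=1)
step 6: fire T0:  (P0=3, P1=2, P2=8, P3=3, P4=2, P5=1) → (P0=3, P1=0, P2=10, P3=6, P4=2, P5=1)
step 7: fire T2:  (P0=3, P1=0, P2=10, P3=6, P4=2, P5=1) → (P0=3, P1=0, P2=12, P3=5, P4=0, P5=0)
step 8: fire T5:  (P0=3, P1=0, P2=12, P3=5, P4=0, P5=0) → (P0=3, P1=0, P2=12, P3=4, P4=0, P5=2)

(P0=3, P1=0, P2=12, P3=4, P4=0, P5=2)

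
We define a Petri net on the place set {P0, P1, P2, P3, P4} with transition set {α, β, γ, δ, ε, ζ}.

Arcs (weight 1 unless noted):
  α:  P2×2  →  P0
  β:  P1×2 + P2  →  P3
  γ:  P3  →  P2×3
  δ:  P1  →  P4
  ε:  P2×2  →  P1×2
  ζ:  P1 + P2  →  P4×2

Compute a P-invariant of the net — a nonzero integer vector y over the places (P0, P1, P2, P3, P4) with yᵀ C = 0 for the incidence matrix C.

Incidence matrix C (rows=places, cols=transitions):
        α    β    γ    δ    ε    ζ
   P0   1    0    0    0    0    0
   P1   0   -2    0   -1    2   -1
   P2  -2   -1    3    0   -2   -1
   P3   0    1   -1    0    0    0
   P4   0    0    0    1    0    2

Candidate y = [2, 1, 1, 3, 1]; check y·C column-wise:
  col α: 2·1 + 1·0 + 1·-2 + 3·0 + 1·0 = 0
  col β: 2·0 + 1·-2 + 1·-1 + 3·1 + 1·0 = 0
  col γ: 2·0 + 1·0 + 1·3 + 3·-1 + 1·0 = 0
  col δ: 2·0 + 1·-1 + 1·0 + 3·0 + 1·1 = 0
  col ε: 2·0 + 1·2 + 1·-2 + 3·0 + 1·0 = 0
  col ζ: 2·0 + 1·-1 + 1·-1 + 3·0 + 1·2 = 0

y = (P0:2, P1:1, P2:1, P3:3, P4:1)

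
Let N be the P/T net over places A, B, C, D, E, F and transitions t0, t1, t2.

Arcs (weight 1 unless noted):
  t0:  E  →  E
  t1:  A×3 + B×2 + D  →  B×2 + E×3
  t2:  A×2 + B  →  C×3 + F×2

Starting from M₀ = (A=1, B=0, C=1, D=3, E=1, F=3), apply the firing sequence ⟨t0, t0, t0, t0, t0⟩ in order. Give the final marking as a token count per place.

(A=1, B=0, C=1, D=3, E=1, F=3)

step 1: fire t0:  (A=1, B=0, C=1, D=3, E=1, F=3) → (A=1, B=0, C=1, D=3, E=1, F=3)
step 2: fire t0:  (A=1, B=0, C=1, D=3, E=1, F=3) → (A=1, B=0, C=1, D=3, E=1, F=3)
step 3: fire t0:  (A=1, B=0, C=1, D=3, E=1, F=3) → (A=1, B=0, C=1, D=3, E=1, F=3)
step 4: fire t0:  (A=1, B=0, C=1, D=3, E=1, F=3) → (A=1, B=0, C=1, D=3, E=1, F=3)
step 5: fire t0:  (A=1, B=0, C=1, D=3, E=1, F=3) → (A=1, B=0, C=1, D=3, E=1, F=3)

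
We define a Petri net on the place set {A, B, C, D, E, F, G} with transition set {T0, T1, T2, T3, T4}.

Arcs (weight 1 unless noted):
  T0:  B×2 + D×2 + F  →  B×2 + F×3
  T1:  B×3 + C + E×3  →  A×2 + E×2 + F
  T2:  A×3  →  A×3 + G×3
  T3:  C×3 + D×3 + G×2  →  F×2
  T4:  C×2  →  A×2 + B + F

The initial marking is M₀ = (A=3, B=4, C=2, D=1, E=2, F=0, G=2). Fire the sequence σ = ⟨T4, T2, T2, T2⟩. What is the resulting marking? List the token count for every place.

step 1: fire T4:  (A=3, B=4, C=2, D=1, E=2, F=0, G=2) → (A=5, B=5, C=0, D=1, E=2, F=1, G=2)
step 2: fire T2:  (A=5, B=5, C=0, D=1, E=2, F=1, G=2) → (A=5, B=5, C=0, D=1, E=2, F=1, G=5)
step 3: fire T2:  (A=5, B=5, C=0, D=1, E=2, F=1, G=5) → (A=5, B=5, C=0, D=1, E=2, F=1, G=8)
step 4: fire T2:  (A=5, B=5, C=0, D=1, E=2, F=1, G=8) → (A=5, B=5, C=0, D=1, E=2, F=1, G=11)

(A=5, B=5, C=0, D=1, E=2, F=1, G=11)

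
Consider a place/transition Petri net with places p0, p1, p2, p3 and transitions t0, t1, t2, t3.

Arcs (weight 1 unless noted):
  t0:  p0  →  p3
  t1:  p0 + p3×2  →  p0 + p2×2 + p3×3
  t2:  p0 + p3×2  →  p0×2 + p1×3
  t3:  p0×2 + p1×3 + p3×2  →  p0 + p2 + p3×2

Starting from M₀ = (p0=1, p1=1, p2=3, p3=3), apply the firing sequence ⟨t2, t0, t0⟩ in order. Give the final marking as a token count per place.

step 1: fire t2:  (p0=1, p1=1, p2=3, p3=3) → (p0=2, p1=4, p2=3, p3=1)
step 2: fire t0:  (p0=2, p1=4, p2=3, p3=1) → (p0=1, p1=4, p2=3, p3=2)
step 3: fire t0:  (p0=1, p1=4, p2=3, p3=2) → (p0=0, p1=4, p2=3, p3=3)

(p0=0, p1=4, p2=3, p3=3)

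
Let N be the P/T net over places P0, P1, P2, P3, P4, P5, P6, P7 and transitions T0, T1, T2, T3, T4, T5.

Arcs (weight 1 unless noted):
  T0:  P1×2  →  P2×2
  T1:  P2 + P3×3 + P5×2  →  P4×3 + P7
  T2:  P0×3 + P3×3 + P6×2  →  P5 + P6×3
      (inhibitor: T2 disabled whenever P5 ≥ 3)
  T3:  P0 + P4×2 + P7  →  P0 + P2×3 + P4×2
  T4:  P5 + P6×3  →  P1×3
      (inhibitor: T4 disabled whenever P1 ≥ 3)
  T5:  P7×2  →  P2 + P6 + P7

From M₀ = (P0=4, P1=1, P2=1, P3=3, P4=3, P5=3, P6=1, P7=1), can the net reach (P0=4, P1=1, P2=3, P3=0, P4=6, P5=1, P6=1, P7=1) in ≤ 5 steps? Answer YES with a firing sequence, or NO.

step 1: fire T1:  (P0=4, P1=1, P2=1, P3=3, P4=3, P5=3, P6=1, P7=1) → (P0=4, P1=1, P2=0, P3=0, P4=6, P5=1, P6=1, P7=2)
step 2: fire T3:  (P0=4, P1=1, P2=0, P3=0, P4=6, P5=1, P6=1, P7=2) → (P0=4, P1=1, P2=3, P3=0, P4=6, P5=1, P6=1, P7=1)

YES — reachable via ⟨T1, T3⟩ (2 firings)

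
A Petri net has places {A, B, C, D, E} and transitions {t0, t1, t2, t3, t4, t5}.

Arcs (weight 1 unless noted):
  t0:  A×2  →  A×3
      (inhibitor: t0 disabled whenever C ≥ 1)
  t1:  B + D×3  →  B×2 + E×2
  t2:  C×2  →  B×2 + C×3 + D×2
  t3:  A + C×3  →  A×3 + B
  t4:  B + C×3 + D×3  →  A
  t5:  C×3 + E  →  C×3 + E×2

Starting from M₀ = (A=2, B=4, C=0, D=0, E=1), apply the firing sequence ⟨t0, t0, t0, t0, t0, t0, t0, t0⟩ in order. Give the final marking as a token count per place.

(A=10, B=4, C=0, D=0, E=1)

step 1: fire t0:  (A=2, B=4, C=0, D=0, E=1) → (A=3, B=4, C=0, D=0, E=1)
step 2: fire t0:  (A=3, B=4, C=0, D=0, E=1) → (A=4, B=4, C=0, D=0, E=1)
step 3: fire t0:  (A=4, B=4, C=0, D=0, E=1) → (A=5, B=4, C=0, D=0, E=1)
step 4: fire t0:  (A=5, B=4, C=0, D=0, E=1) → (A=6, B=4, C=0, D=0, E=1)
step 5: fire t0:  (A=6, B=4, C=0, D=0, E=1) → (A=7, B=4, C=0, D=0, E=1)
step 6: fire t0:  (A=7, B=4, C=0, D=0, E=1) → (A=8, B=4, C=0, D=0, E=1)
step 7: fire t0:  (A=8, B=4, C=0, D=0, E=1) → (A=9, B=4, C=0, D=0, E=1)
step 8: fire t0:  (A=9, B=4, C=0, D=0, E=1) → (A=10, B=4, C=0, D=0, E=1)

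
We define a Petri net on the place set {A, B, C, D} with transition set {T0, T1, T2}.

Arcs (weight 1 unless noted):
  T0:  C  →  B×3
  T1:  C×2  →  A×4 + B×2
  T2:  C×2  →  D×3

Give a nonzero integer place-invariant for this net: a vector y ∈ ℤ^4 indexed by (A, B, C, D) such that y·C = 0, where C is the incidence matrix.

Incidence matrix C (rows=places, cols=transitions):
       T0   T1   T2
    A   0    4    0
    B   3    2    0
    C  -1   -2   -2
    D   0    0    3

Candidate y = [1, 1, 3, 2]; check y·C column-wise:
  col T0: 1·0 + 1·3 + 3·-1 + 2·0 = 0
  col T1: 1·4 + 1·2 + 3·-2 + 2·0 = 0
  col T2: 1·0 + 1·0 + 3·-2 + 2·3 = 0

y = (A:1, B:1, C:3, D:2)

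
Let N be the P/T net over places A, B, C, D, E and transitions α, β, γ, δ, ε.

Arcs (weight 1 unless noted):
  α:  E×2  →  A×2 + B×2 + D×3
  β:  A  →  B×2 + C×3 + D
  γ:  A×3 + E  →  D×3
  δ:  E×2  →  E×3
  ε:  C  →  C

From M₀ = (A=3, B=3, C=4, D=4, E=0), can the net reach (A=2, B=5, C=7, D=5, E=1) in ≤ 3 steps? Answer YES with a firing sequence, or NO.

depth 0: 1 marking
depth 1: 2 markings reached so far
depth 2: 3 markings reached so far
depth 3: 4 markings reached so far
target is not among the 4 markings reachable within 3 steps

NO — not reachable within 3 firings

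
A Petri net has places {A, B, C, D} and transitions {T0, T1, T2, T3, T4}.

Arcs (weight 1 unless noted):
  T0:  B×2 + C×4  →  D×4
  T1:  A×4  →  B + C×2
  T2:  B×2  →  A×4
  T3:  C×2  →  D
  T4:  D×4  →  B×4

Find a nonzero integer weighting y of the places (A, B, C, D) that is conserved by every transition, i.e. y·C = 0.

Incidence matrix C (rows=places, cols=transitions):
       T0   T1   T2   T3   T4
    A   0   -4    4    0    0
    B  -2    1   -2    0    4
    C  -4    2    0   -2    0
    D   4    0    0    1   -4

Candidate y = [1, 2, 1, 2]; check y·C column-wise:
  col T0: 1·0 + 2·-2 + 1·-4 + 2·4 = 0
  col T1: 1·-4 + 2·1 + 1·2 + 2·0 = 0
  col T2: 1·4 + 2·-2 + 1·0 + 2·0 = 0
  col T3: 1·0 + 2·0 + 1·-2 + 2·1 = 0
  col T4: 1·0 + 2·4 + 1·0 + 2·-4 = 0

y = (A:1, B:2, C:1, D:2)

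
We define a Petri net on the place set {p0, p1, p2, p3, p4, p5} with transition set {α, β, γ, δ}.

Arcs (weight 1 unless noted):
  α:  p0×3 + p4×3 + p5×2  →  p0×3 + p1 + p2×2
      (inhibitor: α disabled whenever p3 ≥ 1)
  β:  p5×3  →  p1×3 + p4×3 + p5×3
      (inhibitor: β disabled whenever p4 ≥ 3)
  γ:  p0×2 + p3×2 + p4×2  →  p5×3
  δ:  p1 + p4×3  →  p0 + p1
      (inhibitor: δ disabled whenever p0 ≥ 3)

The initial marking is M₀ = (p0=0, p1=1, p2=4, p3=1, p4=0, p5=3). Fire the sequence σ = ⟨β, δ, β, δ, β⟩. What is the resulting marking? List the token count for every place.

step 1: fire β:  (p0=0, p1=1, p2=4, p3=1, p4=0, p5=3) → (p0=0, p1=4, p2=4, p3=1, p4=3, p5=3)
step 2: fire δ:  (p0=0, p1=4, p2=4, p3=1, p4=3, p5=3) → (p0=1, p1=4, p2=4, p3=1, p4=0, p5=3)
step 3: fire β:  (p0=1, p1=4, p2=4, p3=1, p4=0, p5=3) → (p0=1, p1=7, p2=4, p3=1, p4=3, p5=3)
step 4: fire δ:  (p0=1, p1=7, p2=4, p3=1, p4=3, p5=3) → (p0=2, p1=7, p2=4, p3=1, p4=0, p5=3)
step 5: fire β:  (p0=2, p1=7, p2=4, p3=1, p4=0, p5=3) → (p0=2, p1=10, p2=4, p3=1, p4=3, p5=3)

(p0=2, p1=10, p2=4, p3=1, p4=3, p5=3)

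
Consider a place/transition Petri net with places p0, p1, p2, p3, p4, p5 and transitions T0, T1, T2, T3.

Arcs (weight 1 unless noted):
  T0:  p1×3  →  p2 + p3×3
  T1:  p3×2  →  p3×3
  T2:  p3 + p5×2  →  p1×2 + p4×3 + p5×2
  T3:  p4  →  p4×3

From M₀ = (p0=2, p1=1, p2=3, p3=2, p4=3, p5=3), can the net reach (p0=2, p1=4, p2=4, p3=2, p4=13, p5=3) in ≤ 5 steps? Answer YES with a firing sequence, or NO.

NO — not reachable within 5 firings

depth 0: 1 marking
depth 1: 4 markings reached so far
depth 2: 11 markings reached so far
depth 3: 23 markings reached so far
depth 4: 42 markings reached so far
depth 5: 70 markings reached so far
target is not among the 70 markings reachable within 5 steps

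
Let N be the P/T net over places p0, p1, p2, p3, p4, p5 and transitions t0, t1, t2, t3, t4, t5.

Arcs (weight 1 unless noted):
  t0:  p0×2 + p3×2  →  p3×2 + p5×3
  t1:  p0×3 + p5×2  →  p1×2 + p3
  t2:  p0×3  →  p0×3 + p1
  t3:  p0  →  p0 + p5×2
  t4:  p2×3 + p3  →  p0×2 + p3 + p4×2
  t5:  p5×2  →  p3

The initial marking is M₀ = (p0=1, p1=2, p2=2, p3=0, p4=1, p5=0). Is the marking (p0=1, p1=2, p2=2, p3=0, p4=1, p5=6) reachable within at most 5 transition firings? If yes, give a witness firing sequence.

step 1: fire t3:  (p0=1, p1=2, p2=2, p3=0, p4=1, p5=0) → (p0=1, p1=2, p2=2, p3=0, p4=1, p5=2)
step 2: fire t3:  (p0=1, p1=2, p2=2, p3=0, p4=1, p5=2) → (p0=1, p1=2, p2=2, p3=0, p4=1, p5=4)
step 3: fire t3:  (p0=1, p1=2, p2=2, p3=0, p4=1, p5=4) → (p0=1, p1=2, p2=2, p3=0, p4=1, p5=6)

YES — reachable via ⟨t3, t3, t3⟩ (3 firings)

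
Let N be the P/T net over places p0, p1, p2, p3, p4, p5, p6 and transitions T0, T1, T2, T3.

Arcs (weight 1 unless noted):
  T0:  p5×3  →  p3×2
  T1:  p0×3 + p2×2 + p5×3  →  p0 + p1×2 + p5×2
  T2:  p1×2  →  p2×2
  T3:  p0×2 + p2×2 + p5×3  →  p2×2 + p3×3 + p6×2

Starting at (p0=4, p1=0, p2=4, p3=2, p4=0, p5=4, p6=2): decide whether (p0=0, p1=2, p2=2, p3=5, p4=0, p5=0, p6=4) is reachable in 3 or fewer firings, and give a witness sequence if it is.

step 1: fire T1:  (p0=4, p1=0, p2=4, p3=2, p4=0, p5=4, p6=2) → (p0=2, p1=2, p2=2, p3=2, p4=0, p5=3, p6=2)
step 2: fire T3:  (p0=2, p1=2, p2=2, p3=2, p4=0, p5=3, p6=2) → (p0=0, p1=2, p2=2, p3=5, p4=0, p5=0, p6=4)

YES — reachable via ⟨T1, T3⟩ (2 firings)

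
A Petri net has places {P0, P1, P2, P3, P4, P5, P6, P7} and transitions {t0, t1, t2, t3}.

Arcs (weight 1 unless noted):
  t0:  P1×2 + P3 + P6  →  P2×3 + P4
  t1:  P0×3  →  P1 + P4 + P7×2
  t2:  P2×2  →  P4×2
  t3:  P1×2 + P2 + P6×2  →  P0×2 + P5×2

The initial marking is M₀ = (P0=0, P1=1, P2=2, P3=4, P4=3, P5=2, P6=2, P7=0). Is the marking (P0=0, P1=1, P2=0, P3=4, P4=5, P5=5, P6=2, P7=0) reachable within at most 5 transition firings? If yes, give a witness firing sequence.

NO — not reachable within 5 firings

depth 0: 1 marking
depth 1: 2 markings reached so far
depth 2: 2 markings reached so far
(frontier empty at depth 2; search complete)
target is not among the 2 markings reachable within 5 steps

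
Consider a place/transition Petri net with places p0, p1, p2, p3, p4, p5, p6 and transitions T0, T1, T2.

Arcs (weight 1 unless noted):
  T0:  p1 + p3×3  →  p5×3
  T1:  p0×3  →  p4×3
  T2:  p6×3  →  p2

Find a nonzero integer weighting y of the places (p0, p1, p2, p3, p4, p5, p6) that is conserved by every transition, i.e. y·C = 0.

Incidence matrix C (rows=places, cols=transitions):
       T0   T1   T2
   p0   0   -3    0
   p1  -1    0    0
   p2   0    0    1
   p3  -3    0    0
   p4   0    3    0
   p5   3    0    0
   p6   0    0   -3

Candidate y = [0, 3, 0, -1, 0, 0, 0]; check y·C column-wise:
  col T0: 3·-1 + -1·-3 + 0·3 = 0
  col T1: 0·-3 + 3·0 + -1·0 + 0·3 = 0
  col T2: 3·0 + 0·1 + -1·0 + 0·-3 = 0

y = (p0:0, p1:3, p2:0, p3:-1, p4:0, p5:0, p6:0)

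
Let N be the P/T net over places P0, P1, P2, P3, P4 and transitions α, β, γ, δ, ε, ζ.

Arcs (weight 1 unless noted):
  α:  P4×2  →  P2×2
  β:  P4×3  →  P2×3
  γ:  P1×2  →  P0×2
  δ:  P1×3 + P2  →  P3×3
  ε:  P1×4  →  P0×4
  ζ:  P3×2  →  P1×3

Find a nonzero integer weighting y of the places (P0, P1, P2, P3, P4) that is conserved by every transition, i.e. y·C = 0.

Incidence matrix C (rows=places, cols=transitions):
        α    β    γ    δ    ε    ζ
   P0   0    0    2    0    4    0
   P1   0    0   -2   -3   -4    3
   P2   2    3    0   -1    0    0
   P3   0    0    0    3    0   -2
   P4  -2   -3    0    0    0    0

Candidate y = [2, 2, 3, 3, 3]; check y·C column-wise:
  col α: 2·0 + 2·0 + 3·2 + 3·0 + 3·-2 = 0
  col β: 2·0 + 2·0 + 3·3 + 3·0 + 3·-3 = 0
  col γ: 2·2 + 2·-2 + 3·0 + 3·0 + 3·0 = 0
  col δ: 2·0 + 2·-3 + 3·-1 + 3·3 + 3·0 = 0
  col ε: 2·4 + 2·-4 + 3·0 + 3·0 + 3·0 = 0
  col ζ: 2·0 + 2·3 + 3·0 + 3·-2 + 3·0 = 0

y = (P0:2, P1:2, P2:3, P3:3, P4:3)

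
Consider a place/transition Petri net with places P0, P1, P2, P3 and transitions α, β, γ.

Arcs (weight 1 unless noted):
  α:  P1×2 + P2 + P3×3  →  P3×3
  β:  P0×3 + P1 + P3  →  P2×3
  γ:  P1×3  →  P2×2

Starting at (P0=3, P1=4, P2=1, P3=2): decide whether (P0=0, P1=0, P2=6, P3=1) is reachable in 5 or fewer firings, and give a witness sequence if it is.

YES — reachable via ⟨β, γ⟩ (2 firings)

step 1: fire β:  (P0=3, P1=4, P2=1, P3=2) → (P0=0, P1=3, P2=4, P3=1)
step 2: fire γ:  (P0=0, P1=3, P2=4, P3=1) → (P0=0, P1=0, P2=6, P3=1)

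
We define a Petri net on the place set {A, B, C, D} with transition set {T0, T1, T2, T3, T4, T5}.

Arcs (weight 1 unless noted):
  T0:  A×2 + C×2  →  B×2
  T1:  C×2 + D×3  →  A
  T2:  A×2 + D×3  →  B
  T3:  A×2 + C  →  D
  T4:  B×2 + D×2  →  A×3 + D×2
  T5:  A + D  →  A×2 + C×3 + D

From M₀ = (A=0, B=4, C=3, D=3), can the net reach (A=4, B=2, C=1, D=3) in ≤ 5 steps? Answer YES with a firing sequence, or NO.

step 1: fire T4:  (A=0, B=4, C=3, D=3) → (A=3, B=2, C=3, D=3)
step 2: fire T0:  (A=3, B=2, C=3, D=3) → (A=1, B=4, C=1, D=3)
step 3: fire T4:  (A=1, B=4, C=1, D=3) → (A=4, B=2, C=1, D=3)

YES — reachable via ⟨T4, T0, T4⟩ (3 firings)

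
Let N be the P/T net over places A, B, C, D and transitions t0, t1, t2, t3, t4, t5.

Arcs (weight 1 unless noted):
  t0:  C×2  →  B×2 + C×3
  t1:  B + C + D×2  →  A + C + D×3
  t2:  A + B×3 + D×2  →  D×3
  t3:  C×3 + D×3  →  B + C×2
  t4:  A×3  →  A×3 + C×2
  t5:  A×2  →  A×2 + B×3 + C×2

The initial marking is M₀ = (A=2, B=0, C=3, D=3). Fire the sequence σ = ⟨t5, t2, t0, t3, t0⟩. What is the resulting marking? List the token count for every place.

step 1: fire t5:  (A=2, B=0, C=3, D=3) → (A=2, B=3, C=5, D=3)
step 2: fire t2:  (A=2, B=3, C=5, D=3) → (A=1, B=0, C=5, D=4)
step 3: fire t0:  (A=1, B=0, C=5, D=4) → (A=1, B=2, C=6, D=4)
step 4: fire t3:  (A=1, B=2, C=6, D=4) → (A=1, B=3, C=5, D=1)
step 5: fire t0:  (A=1, B=3, C=5, D=1) → (A=1, B=5, C=6, D=1)

(A=1, B=5, C=6, D=1)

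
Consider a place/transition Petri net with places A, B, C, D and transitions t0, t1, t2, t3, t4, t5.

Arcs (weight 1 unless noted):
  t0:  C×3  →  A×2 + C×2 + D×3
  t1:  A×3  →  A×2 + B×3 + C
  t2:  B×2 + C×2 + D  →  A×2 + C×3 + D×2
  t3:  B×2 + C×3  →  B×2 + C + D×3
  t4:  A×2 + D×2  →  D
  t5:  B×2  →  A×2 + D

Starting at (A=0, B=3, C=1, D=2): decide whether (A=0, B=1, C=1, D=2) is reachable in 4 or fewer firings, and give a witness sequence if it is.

YES — reachable via ⟨t5, t4⟩ (2 firings)

step 1: fire t5:  (A=0, B=3, C=1, D=2) → (A=2, B=1, C=1, D=3)
step 2: fire t4:  (A=2, B=1, C=1, D=3) → (A=0, B=1, C=1, D=2)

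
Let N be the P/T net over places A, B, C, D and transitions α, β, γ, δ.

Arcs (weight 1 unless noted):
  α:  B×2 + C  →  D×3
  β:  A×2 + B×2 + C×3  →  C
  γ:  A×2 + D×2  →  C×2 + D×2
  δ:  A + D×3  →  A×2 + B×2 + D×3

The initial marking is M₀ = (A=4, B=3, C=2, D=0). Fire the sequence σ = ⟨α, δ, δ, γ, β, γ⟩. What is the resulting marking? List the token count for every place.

step 1: fire α:  (A=4, B=3, C=2, D=0) → (A=4, B=1, C=1, D=3)
step 2: fire δ:  (A=4, B=1, C=1, D=3) → (A=5, B=3, C=1, D=3)
step 3: fire δ:  (A=5, B=3, C=1, D=3) → (A=6, B=5, C=1, D=3)
step 4: fire γ:  (A=6, B=5, C=1, D=3) → (A=4, B=5, C=3, D=3)
step 5: fire β:  (A=4, B=5, C=3, D=3) → (A=2, B=3, C=1, D=3)
step 6: fire γ:  (A=2, B=3, C=1, D=3) → (A=0, B=3, C=3, D=3)

(A=0, B=3, C=3, D=3)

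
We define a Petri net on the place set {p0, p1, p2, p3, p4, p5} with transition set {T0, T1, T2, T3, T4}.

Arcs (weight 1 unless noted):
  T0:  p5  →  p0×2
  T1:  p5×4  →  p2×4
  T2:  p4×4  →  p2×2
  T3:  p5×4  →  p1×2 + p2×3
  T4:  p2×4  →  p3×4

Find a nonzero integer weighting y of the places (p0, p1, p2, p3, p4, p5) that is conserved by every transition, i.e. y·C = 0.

Incidence matrix C (rows=places, cols=transitions):
       T0   T1   T2   T3   T4
   p0   2    0    0    0    0
   p1   0    0    0    2    0
   p2   0    4    2    3   -4
   p3   0    0    0    0    4
   p4   0    0   -4    0    0
   p5  -1   -4    0   -4    0

Candidate y = [1, 1, 2, 2, 1, 2]; check y·C column-wise:
  col T0: 1·2 + 1·0 + 2·0 + 2·0 + 1·0 + 2·-1 = 0
  col T1: 1·0 + 1·0 + 2·4 + 2·0 + 1·0 + 2·-4 = 0
  col T2: 1·0 + 1·0 + 2·2 + 2·0 + 1·-4 + 2·0 = 0
  col T3: 1·0 + 1·2 + 2·3 + 2·0 + 1·0 + 2·-4 = 0
  col T4: 1·0 + 1·0 + 2·-4 + 2·4 + 1·0 + 2·0 = 0

y = (p0:1, p1:1, p2:2, p3:2, p4:1, p5:2)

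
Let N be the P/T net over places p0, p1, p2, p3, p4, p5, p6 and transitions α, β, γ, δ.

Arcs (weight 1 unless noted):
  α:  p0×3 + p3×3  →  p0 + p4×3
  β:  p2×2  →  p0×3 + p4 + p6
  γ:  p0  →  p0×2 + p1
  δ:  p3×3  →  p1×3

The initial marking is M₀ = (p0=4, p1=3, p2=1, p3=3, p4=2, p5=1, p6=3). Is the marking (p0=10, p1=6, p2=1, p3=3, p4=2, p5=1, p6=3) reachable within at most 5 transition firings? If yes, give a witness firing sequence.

depth 0: 1 marking
depth 1: 4 markings reached so far
depth 2: 7 markings reached so far
depth 3: 10 markings reached so far
depth 4: 13 markings reached so far
depth 5: 16 markings reached so far
target is not among the 16 markings reachable within 5 steps

NO — not reachable within 5 firings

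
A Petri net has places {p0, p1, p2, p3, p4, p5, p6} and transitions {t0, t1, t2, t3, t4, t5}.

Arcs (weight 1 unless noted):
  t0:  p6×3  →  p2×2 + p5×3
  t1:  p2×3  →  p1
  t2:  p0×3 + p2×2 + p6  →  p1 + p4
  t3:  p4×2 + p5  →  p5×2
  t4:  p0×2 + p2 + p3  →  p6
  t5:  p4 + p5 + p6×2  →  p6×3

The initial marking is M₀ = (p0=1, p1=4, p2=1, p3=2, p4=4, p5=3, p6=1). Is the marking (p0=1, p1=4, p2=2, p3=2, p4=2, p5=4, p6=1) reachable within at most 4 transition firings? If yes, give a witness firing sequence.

NO — not reachable within 4 firings

depth 0: 1 marking
depth 1: 2 markings reached so far
depth 2: 3 markings reached so far
depth 3: 3 markings reached so far
(frontier empty at depth 3; search complete)
target is not among the 3 markings reachable within 4 steps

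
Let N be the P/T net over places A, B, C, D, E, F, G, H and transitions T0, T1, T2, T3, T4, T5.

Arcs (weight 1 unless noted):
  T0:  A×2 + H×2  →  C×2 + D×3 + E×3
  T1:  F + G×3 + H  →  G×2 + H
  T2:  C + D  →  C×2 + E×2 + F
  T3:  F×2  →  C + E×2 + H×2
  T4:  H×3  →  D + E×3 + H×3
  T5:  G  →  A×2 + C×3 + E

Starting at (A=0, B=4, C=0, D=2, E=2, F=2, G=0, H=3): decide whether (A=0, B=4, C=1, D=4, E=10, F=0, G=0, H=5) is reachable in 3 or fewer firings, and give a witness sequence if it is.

step 1: fire T3:  (A=0, B=4, C=0, D=2, E=2, F=2, G=0, H=3) → (A=0, B=4, C=1, D=2, E=4, F=0, G=0, H=5)
step 2: fire T4:  (A=0, B=4, C=1, D=2, E=4, F=0, G=0, H=5) → (A=0, B=4, C=1, D=3, E=7, F=0, G=0, H=5)
step 3: fire T4:  (A=0, B=4, C=1, D=3, E=7, F=0, G=0, H=5) → (A=0, B=4, C=1, D=4, E=10, F=0, G=0, H=5)

YES — reachable via ⟨T3, T4, T4⟩ (3 firings)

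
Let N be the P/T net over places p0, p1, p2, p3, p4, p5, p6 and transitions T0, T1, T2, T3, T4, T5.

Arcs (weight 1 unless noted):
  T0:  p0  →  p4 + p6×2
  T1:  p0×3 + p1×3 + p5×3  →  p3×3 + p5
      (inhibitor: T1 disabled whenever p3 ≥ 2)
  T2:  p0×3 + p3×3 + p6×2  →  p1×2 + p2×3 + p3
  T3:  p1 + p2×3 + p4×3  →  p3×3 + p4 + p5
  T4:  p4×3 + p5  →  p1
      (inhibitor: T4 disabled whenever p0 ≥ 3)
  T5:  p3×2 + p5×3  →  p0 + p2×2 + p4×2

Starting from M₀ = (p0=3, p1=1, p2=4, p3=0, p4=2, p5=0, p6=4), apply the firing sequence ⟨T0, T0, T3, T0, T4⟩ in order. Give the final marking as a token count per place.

(p0=0, p1=1, p2=1, p3=3, p4=0, p5=0, p6=10)

step 1: fire T0:  (p0=3, p1=1, p2=4, p3=0, p4=2, p5=0, p6=4) → (p0=2, p1=1, p2=4, p3=0, p4=3, p5=0, p6=6)
step 2: fire T0:  (p0=2, p1=1, p2=4, p3=0, p4=3, p5=0, p6=6) → (p0=1, p1=1, p2=4, p3=0, p4=4, p5=0, p6=8)
step 3: fire T3:  (p0=1, p1=1, p2=4, p3=0, p4=4, p5=0, p6=8) → (p0=1, p1=0, p2=1, p3=3, p4=2, p5=1, p6=8)
step 4: fire T0:  (p0=1, p1=0, p2=1, p3=3, p4=2, p5=1, p6=8) → (p0=0, p1=0, p2=1, p3=3, p4=3, p5=1, p6=10)
step 5: fire T4:  (p0=0, p1=0, p2=1, p3=3, p4=3, p5=1, p6=10) → (p0=0, p1=1, p2=1, p3=3, p4=0, p5=0, p6=10)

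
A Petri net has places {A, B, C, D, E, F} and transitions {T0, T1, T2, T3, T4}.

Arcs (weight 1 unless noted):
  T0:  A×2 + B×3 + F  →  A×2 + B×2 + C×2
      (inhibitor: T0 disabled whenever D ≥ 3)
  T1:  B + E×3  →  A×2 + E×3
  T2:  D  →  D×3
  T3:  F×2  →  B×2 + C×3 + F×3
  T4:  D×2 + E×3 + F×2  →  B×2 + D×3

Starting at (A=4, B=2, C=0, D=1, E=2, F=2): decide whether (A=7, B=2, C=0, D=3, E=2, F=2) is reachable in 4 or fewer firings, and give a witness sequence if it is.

NO — not reachable within 4 firings

depth 0: 1 marking
depth 1: 3 markings reached so far
depth 2: 7 markings reached so far
depth 3: 14 markings reached so far
depth 4: 24 markings reached so far
target is not among the 24 markings reachable within 4 steps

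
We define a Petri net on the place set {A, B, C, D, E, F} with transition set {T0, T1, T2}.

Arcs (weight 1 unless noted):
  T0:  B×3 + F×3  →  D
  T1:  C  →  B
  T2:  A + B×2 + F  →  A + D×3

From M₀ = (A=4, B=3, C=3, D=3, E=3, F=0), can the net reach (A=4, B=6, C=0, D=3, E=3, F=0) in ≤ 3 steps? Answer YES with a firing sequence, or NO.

step 1: fire T1:  (A=4, B=3, C=3, D=3, E=3, F=0) → (A=4, B=4, C=2, D=3, E=3, F=0)
step 2: fire T1:  (A=4, B=4, C=2, D=3, E=3, F=0) → (A=4, B=5, C=1, D=3, E=3, F=0)
step 3: fire T1:  (A=4, B=5, C=1, D=3, E=3, F=0) → (A=4, B=6, C=0, D=3, E=3, F=0)

YES — reachable via ⟨T1, T1, T1⟩ (3 firings)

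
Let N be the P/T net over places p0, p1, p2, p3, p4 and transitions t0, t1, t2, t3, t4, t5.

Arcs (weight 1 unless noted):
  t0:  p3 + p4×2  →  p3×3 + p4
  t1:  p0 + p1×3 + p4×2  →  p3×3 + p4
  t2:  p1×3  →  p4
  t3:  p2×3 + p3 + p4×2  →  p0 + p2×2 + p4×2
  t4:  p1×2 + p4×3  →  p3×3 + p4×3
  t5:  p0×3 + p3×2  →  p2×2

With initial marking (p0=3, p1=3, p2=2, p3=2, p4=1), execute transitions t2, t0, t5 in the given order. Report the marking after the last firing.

(p0=0, p1=0, p2=4, p3=2, p4=1)

step 1: fire t2:  (p0=3, p1=3, p2=2, p3=2, p4=1) → (p0=3, p1=0, p2=2, p3=2, p4=2)
step 2: fire t0:  (p0=3, p1=0, p2=2, p3=2, p4=2) → (p0=3, p1=0, p2=2, p3=4, p4=1)
step 3: fire t5:  (p0=3, p1=0, p2=2, p3=4, p4=1) → (p0=0, p1=0, p2=4, p3=2, p4=1)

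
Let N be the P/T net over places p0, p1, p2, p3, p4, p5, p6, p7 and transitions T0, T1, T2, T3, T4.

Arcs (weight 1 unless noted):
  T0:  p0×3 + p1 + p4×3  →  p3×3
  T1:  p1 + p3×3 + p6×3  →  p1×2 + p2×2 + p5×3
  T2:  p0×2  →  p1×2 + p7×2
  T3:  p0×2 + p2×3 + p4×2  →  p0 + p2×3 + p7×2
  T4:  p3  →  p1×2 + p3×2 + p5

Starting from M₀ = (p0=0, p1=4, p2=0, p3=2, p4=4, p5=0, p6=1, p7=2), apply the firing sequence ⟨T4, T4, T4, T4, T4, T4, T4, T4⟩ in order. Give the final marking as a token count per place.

step 1: fire T4:  (p0=0, p1=4, p2=0, p3=2, p4=4, p5=0, p6=1, p7=2) → (p0=0, p1=6, p2=0, p3=3, p4=4, p5=1, p6=1, p7=2)
step 2: fire T4:  (p0=0, p1=6, p2=0, p3=3, p4=4, p5=1, p6=1, p7=2) → (p0=0, p1=8, p2=0, p3=4, p4=4, p5=2, p6=1, p7=2)
step 3: fire T4:  (p0=0, p1=8, p2=0, p3=4, p4=4, p5=2, p6=1, p7=2) → (p0=0, p1=10, p2=0, p3=5, p4=4, p5=3, p6=1, p7=2)
step 4: fire T4:  (p0=0, p1=10, p2=0, p3=5, p4=4, p5=3, p6=1, p7=2) → (p0=0, p1=12, p2=0, p3=6, p4=4, p5=4, p6=1, p7=2)
step 5: fire T4:  (p0=0, p1=12, p2=0, p3=6, p4=4, p5=4, p6=1, p7=2) → (p0=0, p1=14, p2=0, p3=7, p4=4, p5=5, p6=1, p7=2)
step 6: fire T4:  (p0=0, p1=14, p2=0, p3=7, p4=4, p5=5, p6=1, p7=2) → (p0=0, p1=16, p2=0, p3=8, p4=4, p5=6, p6=1, p7=2)
step 7: fire T4:  (p0=0, p1=16, p2=0, p3=8, p4=4, p5=6, p6=1, p7=2) → (p0=0, p1=18, p2=0, p3=9, p4=4, p5=7, p6=1, p7=2)
step 8: fire T4:  (p0=0, p1=18, p2=0, p3=9, p4=4, p5=7, p6=1, p7=2) → (p0=0, p1=20, p2=0, p3=10, p4=4, p5=8, p6=1, p7=2)

(p0=0, p1=20, p2=0, p3=10, p4=4, p5=8, p6=1, p7=2)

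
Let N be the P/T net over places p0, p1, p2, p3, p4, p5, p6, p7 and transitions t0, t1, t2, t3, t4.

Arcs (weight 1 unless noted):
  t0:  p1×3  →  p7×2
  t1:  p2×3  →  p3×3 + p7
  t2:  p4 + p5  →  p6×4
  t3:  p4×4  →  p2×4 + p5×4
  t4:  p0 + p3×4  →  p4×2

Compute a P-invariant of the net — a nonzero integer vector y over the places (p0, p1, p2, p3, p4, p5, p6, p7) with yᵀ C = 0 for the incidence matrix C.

Incidence matrix C (rows=places, cols=transitions):
       t0   t1   t2   t3   t4
   p0   0    0    0    0   -1
   p1  -3    0    0    0    0
   p2   0   -3    0    4    0
   p3   0    3    0    0   -4
   p4   0    0   -1   -4    2
   p5   0    0   -1    4    0
   p6   0    0    4    0    0
   p7   2    1    0    0    0

Candidate y = [6, 0, -2, -2, -1, 1, 0, 0]; check y·C column-wise:
  col t0: 6·0 + 0·-3 + -2·0 + -2·0 + -1·0 + 1·0 + 0·2 = 0
  col t1: 6·0 + -2·-3 + -2·3 + -1·0 + 1·0 + 0·1 = 0
  col t2: 6·0 + -2·0 + -2·0 + -1·-1 + 1·-1 + 0·4 = 0
  col t3: 6·0 + -2·4 + -2·0 + -1·-4 + 1·4 = 0
  col t4: 6·-1 + -2·0 + -2·-4 + -1·2 + 1·0 = 0

y = (p0:6, p1:0, p2:-2, p3:-2, p4:-1, p5:1, p6:0, p7:0)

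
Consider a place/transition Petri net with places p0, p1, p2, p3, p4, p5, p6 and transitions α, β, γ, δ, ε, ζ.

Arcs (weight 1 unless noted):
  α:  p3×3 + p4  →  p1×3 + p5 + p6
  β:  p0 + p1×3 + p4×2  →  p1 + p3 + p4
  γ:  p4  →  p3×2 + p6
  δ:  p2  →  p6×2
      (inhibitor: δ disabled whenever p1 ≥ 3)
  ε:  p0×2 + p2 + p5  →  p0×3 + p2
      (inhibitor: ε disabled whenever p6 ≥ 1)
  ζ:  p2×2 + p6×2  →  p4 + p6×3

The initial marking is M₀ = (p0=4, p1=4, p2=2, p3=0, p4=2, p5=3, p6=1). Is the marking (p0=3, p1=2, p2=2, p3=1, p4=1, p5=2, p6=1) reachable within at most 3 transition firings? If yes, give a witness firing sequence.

NO — not reachable within 3 firings

depth 0: 1 marking
depth 1: 3 markings reached so far
depth 2: 7 markings reached so far
depth 3: 11 markings reached so far
target is not among the 11 markings reachable within 3 steps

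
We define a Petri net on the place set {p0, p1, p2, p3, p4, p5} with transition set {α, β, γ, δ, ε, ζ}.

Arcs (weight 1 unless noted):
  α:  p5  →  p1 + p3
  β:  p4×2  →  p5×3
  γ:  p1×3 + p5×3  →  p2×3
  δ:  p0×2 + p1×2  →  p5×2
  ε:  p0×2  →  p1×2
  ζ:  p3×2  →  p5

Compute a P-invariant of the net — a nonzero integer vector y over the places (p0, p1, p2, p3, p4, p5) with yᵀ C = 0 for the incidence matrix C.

Incidence matrix C (rows=places, cols=transitions):
        α    β    γ    δ    ε    ζ
   p0   0    0    0   -2   -2    0
   p1   1    0   -3   -2    2    0
   p2   0    0    3    0    0    0
   p3   1    0    0    0    0   -2
   p4   0   -2    0    0    0    0
   p5  -1    3   -3    2    0    1

Candidate y = [1, 1, 3, 1, 3, 2]; check y·C column-wise:
  col α: 1·0 + 1·1 + 3·0 + 1·1 + 3·0 + 2·-1 = 0
  col β: 1·0 + 1·0 + 3·0 + 1·0 + 3·-2 + 2·3 = 0
  col γ: 1·0 + 1·-3 + 3·3 + 1·0 + 3·0 + 2·-3 = 0
  col δ: 1·-2 + 1·-2 + 3·0 + 1·0 + 3·0 + 2·2 = 0
  col ε: 1·-2 + 1·2 + 3·0 + 1·0 + 3·0 + 2·0 = 0
  col ζ: 1·0 + 1·0 + 3·0 + 1·-2 + 3·0 + 2·1 = 0

y = (p0:1, p1:1, p2:3, p3:1, p4:3, p5:2)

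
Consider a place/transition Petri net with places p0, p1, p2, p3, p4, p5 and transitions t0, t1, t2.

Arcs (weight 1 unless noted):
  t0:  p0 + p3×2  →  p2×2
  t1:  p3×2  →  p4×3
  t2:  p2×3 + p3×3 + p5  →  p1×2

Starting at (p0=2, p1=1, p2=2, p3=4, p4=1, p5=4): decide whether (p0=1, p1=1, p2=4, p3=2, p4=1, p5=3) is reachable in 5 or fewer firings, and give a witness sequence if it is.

NO — not reachable within 5 firings

depth 0: 1 marking
depth 1: 3 markings reached so far
depth 2: 6 markings reached so far
depth 3: 6 markings reached so far
(frontier empty at depth 3; search complete)
target is not among the 6 markings reachable within 5 steps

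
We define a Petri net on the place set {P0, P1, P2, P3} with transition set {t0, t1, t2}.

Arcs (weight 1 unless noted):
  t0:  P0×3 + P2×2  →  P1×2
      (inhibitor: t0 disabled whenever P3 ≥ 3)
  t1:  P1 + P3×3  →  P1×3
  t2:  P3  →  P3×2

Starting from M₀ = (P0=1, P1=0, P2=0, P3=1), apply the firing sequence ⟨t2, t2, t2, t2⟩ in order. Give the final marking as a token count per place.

step 1: fire t2:  (P0=1, P1=0, P2=0, P3=1) → (P0=1, P1=0, P2=0, P3=2)
step 2: fire t2:  (P0=1, P1=0, P2=0, P3=2) → (P0=1, P1=0, P2=0, P3=3)
step 3: fire t2:  (P0=1, P1=0, P2=0, P3=3) → (P0=1, P1=0, P2=0, P3=4)
step 4: fire t2:  (P0=1, P1=0, P2=0, P3=4) → (P0=1, P1=0, P2=0, P3=5)

(P0=1, P1=0, P2=0, P3=5)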